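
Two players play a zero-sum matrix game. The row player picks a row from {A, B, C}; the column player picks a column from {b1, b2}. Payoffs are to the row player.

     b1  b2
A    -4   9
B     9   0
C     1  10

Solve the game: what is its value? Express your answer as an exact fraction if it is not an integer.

5

Row minima: A → -4, B → 0, C → 1; maximin = 1.
Column maxima: b1 → 9, b2 → 10; minimax = 9.
1 ≠ 9, so there is no saddle point; optimal play is mixed.
A is strictly dominated by C, so the row player never plays it.
On the remaining 2×2 (B, C vs b1, b2):
Let the row player play B with probability p. Expected payoff against b1: 9p + 1(1−p) = 8p + 1; against b2: 0p + 10(1−p) = −10p + 10.
Setting these equal: 8p + 1 = −10p + 10 ⇒ 18p = 9 ⇒ p = 1/2, and the value is (8)·(1/2) + 1 = 5.
For the column player: with q = P(b1), equating B's and C's payoffs gives 9q = −9q + 10 ⇒ q = 5/9.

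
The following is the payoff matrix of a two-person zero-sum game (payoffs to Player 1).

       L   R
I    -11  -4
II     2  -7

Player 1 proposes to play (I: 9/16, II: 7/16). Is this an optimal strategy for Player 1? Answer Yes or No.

Yes

Against L this mix gives (9/16)·(-11) + (7/16)·2 = -85/16.
Against R this mix gives (9/16)·(-4) + (7/16)·(-7) = -85/16.
All of Player 2's active replies (L, R) yield -85/16, and no column does worse for Player 1. The mix makes Player 2 indifferent and guarantees -85/16, so it is optimal.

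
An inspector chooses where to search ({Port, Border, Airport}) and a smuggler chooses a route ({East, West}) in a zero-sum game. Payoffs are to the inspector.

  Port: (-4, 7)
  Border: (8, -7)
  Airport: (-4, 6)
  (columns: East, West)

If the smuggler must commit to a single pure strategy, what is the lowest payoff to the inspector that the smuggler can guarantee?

7

Column maxima: East → 8, West → 7.
The smallest of these is 7.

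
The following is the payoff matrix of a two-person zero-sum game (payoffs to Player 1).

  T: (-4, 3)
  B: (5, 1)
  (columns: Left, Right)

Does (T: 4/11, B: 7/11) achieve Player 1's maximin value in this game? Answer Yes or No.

Against Left this mix gives (4/11)·(-4) + (7/11)·5 = 19/11.
Against Right this mix gives (4/11)·3 + (7/11)·1 = 19/11.
All of Player 2's active replies (Left, Right) yield 19/11, and no column does worse for Player 1. The mix makes Player 2 indifferent and guarantees 19/11, so it is optimal.

Yes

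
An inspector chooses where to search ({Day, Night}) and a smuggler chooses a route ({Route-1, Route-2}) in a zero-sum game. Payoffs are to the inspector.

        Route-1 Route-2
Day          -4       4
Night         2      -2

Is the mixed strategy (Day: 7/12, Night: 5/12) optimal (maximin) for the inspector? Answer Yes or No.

Against Route-1 this mix gives (7/12)·(-4) + (5/12)·2 = -3/2.
Against Route-2 this mix gives (7/12)·4 + (5/12)·(-2) = 3/2.
The smuggler will play Route-1, holding the inspector to -3/2. Shifting weight toward the row that does better against Route-1 would raise this floor (the equalizing mix achieves 0 against both Route-1 and Route-2), so the proposed strategy is not optimal.

No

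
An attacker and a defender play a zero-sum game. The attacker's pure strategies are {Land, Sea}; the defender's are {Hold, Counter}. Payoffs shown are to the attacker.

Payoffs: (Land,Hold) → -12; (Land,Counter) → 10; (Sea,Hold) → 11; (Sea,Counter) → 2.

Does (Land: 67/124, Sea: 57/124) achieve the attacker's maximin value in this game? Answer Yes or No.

Against Hold this mix gives (67/124)·(-12) + (57/124)·11 = -177/124.
Against Counter this mix gives (67/124)·10 + (57/124)·2 = 196/31.
The defender will play Hold, holding the attacker to -177/124. Shifting weight toward the row that does better against Hold would raise this floor (the equalizing mix achieves 134/31 against both Hold and Counter), so the proposed strategy is not optimal.

No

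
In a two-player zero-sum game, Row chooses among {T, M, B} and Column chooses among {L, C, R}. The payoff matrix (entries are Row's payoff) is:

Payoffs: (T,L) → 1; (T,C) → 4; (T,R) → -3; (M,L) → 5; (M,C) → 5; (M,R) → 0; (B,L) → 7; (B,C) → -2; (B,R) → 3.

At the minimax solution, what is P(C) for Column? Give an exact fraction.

Row minima: T → -3, M → 0, B → -2; maximin = 0.
Column maxima: L → 7, C → 5, R → 3; minimax = 3.
0 ≠ 3, so there is no saddle point; optimal play is mixed.
T is strictly dominated by M, so Row never plays it.
L is strictly dominated by R (it gives Row strictly more in every row), so Column never plays it.
On the remaining 2×2 (M, B vs C, R):
Let Row play M with probability p. Expected payoff against C: 5p + (-2)(1−p) = 7p − 2; against R: 0p + 3(1−p) = −3p + 3.
Setting these equal: 7p − 2 = −3p + 3 ⇒ 10p = 5 ⇒ p = 1/2, and the value is (7)·(1/2) − 2 = 3/2.
For Column: with q = P(C), equating M's and B's payoffs gives 5q = −5q + 3 ⇒ q = 3/10.

3/10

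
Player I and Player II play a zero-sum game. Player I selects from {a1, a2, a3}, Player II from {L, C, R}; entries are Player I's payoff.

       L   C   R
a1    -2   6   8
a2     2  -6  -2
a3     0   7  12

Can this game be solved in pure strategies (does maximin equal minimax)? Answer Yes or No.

No

Row minima: a1 → -2, a2 → -6, a3 → 0; maximin = 0.
Column maxima: L → 2, C → 7, R → 12; minimax = 2.
0 ≠ 2, so no pure-strategy equilibrium exists.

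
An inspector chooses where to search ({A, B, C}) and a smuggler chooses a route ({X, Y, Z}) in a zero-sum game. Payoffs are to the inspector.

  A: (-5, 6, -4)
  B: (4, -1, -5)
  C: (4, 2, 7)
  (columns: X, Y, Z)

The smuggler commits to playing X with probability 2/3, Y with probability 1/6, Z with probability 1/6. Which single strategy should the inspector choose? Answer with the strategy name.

Expected payoff of A: (2/3)·(-5) + (1/6)·6 + (1/6)·(-4) = -3.
Expected payoff of B: (2/3)·4 + (1/6)·(-1) + (1/6)·(-5) = 5/3.
Expected payoff of C: (2/3)·4 + (1/6)·2 + (1/6)·7 = 25/6.
The largest is 25/6, so the inspector's best response is C.

C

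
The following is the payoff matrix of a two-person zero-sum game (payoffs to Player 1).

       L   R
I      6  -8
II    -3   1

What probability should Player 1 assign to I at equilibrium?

Row minima: I → -8, II → -3; maximin = -3.
Column maxima: L → 6, R → 1; minimax = 1.
-3 ≠ 1, so there is no saddle point; optimal play is mixed.
Let Player 1 play I with probability p. Expected payoff against L: 6p + (-3)(1−p) = 9p − 3; against R: (-8)p + 1(1−p) = −9p + 1.
Setting these equal: 9p − 3 = −9p + 1 ⇒ 18p = 4 ⇒ p = 2/9, and the value is (9)·(2/9) − 3 = -1.
For Player 2: with q = P(L), equating I's and II's payoffs gives 14q − 8 = −4q + 1 ⇒ q = 1/2.

2/9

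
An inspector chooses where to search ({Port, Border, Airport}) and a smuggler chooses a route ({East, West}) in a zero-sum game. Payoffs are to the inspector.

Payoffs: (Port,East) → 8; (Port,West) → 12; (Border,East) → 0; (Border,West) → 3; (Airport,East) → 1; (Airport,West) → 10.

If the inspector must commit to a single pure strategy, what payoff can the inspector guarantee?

Row minima: Port → 8, Border → 0, Airport → 1.
The best of these is 8.

8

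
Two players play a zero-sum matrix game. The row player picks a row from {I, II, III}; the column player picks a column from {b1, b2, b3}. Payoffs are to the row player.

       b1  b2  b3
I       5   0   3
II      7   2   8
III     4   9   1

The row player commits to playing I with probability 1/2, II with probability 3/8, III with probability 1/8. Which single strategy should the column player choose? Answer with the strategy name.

If the column player plays b1, the row player's expected payoff is (1/2)·5 + (3/8)·7 + (1/8)·4 = 45/8.
If the column player plays b2, the row player's expected payoff is (1/2)·0 + (3/8)·2 + (1/8)·9 = 15/8.
If the column player plays b3, the row player's expected payoff is (1/2)·3 + (3/8)·8 + (1/8)·1 = 37/8.
The column player minimizes the row player's payoff; the smallest is 15/8, so the best response is b2.

b2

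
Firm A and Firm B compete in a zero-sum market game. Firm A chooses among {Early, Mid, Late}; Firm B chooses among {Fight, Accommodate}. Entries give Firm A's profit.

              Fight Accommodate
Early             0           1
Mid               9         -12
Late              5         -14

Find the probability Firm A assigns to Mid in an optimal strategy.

1/22

Row minima: Early → 0, Mid → -12, Late → -14; maximin = 0.
Column maxima: Fight → 9, Accommodate → 1; minimax = 1.
0 ≠ 1, so there is no saddle point; optimal play is mixed.
Late is strictly dominated by Mid, so Firm A never plays it.
On the remaining 2×2 (Early, Mid vs Fight, Accommodate):
Let Firm A play Early with probability p. Expected payoff against Fight: 0p + 9(1−p) = −9p + 9; against Accommodate: 1p + (-12)(1−p) = 13p − 12.
Setting these equal: −9p + 9 = 13p − 12 ⇒ −22p = -21 ⇒ p = 21/22, and the value is (-9)·(21/22) + 9 = 9/22.
For Firm B: with q = P(Fight), equating Early's and Mid's payoffs gives −q + 1 = 21q − 12 ⇒ q = 13/22.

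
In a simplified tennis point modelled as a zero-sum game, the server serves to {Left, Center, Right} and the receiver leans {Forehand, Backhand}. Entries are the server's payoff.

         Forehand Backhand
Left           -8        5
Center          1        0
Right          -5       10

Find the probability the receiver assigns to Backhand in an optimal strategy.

Row minima: Left → -8, Center → 0, Right → -5; maximin = 0.
Column maxima: Forehand → 1, Backhand → 10; minimax = 1.
0 ≠ 1, so there is no saddle point; optimal play is mixed.
Left is strictly dominated by Right, so the server never plays it.
On the remaining 2×2 (Center, Right vs Forehand, Backhand):
Let the server play Center with probability p. Expected payoff against Forehand: 1p + (-5)(1−p) = 6p − 5; against Backhand: 0p + 10(1−p) = −10p + 10.
Setting these equal: 6p − 5 = −10p + 10 ⇒ 16p = 15 ⇒ p = 15/16, and the value is (6)·(15/16) − 5 = 5/8.
For the receiver: with q = P(Forehand), equating Center's and Right's payoffs gives q = −15q + 10 ⇒ q = 5/8.

3/8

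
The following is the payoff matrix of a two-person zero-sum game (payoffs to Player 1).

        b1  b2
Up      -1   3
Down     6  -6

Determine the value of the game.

Row minima: Up → -1, Down → -6; maximin = -1.
Column maxima: b1 → 6, b2 → 3; minimax = 3.
-1 ≠ 3, so there is no saddle point; optimal play is mixed.
Let Player 1 play Up with probability p. Expected payoff against b1: (-1)p + 6(1−p) = −7p + 6; against b2: 3p + (-6)(1−p) = 9p − 6.
Setting these equal: −7p + 6 = 9p − 6 ⇒ −16p = -12 ⇒ p = 3/4, and the value is (-7)·(3/4) + 6 = 3/4.
For Player 2: with q = P(b1), equating Up's and Down's payoffs gives −4q + 3 = 12q − 6 ⇒ q = 9/16.

3/4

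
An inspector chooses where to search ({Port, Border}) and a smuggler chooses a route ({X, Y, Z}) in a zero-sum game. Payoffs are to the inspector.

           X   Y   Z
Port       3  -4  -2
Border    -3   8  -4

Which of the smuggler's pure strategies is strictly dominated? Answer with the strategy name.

Z holds the inspector's payoff strictly below X in every row: -2 < 3, -4 < -3.
So X is strictly dominated for the smuggler.

X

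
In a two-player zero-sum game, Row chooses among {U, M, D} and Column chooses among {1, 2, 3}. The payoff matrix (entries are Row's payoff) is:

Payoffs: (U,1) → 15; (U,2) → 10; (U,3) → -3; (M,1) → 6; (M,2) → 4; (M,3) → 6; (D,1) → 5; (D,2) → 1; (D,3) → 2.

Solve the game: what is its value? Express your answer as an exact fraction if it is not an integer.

24/5

Row minima: U → -3, M → 4, D → 1; maximin = 4.
Column maxima: 1 → 15, 2 → 10, 3 → 6; minimax = 6.
4 ≠ 6, so there is no saddle point; optimal play is mixed.
D is strictly dominated by M, so Row never plays it.
1 is strictly dominated by 2 (it gives Row strictly more in every row), so Column never plays it.
On the remaining 2×2 (U, M vs 2, 3):
Let Row play U with probability p. Expected payoff against 2: 10p + 4(1−p) = 6p + 4; against 3: (-3)p + 6(1−p) = −9p + 6.
Setting these equal: 6p + 4 = −9p + 6 ⇒ 15p = 2 ⇒ p = 2/15, and the value is (6)·(2/15) + 4 = 24/5.
For Column: with q = P(2), equating U's and M's payoffs gives 13q − 3 = −2q + 6 ⇒ q = 3/5.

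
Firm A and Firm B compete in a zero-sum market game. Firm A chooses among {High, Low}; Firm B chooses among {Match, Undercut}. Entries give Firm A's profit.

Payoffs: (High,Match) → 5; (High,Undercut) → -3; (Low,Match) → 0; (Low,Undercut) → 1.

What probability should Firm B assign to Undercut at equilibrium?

Row minima: High → -3, Low → 0; maximin = 0.
Column maxima: Match → 5, Undercut → 1; minimax = 1.
0 ≠ 1, so there is no saddle point; optimal play is mixed.
Let Firm A play High with probability p. Expected payoff against Match: 5p + 0(1−p) = 5p; against Undercut: (-3)p + 1(1−p) = −4p + 1.
Setting these equal: 5p = −4p + 1 ⇒ 9p = 1 ⇒ p = 1/9, and the value is (5)·(1/9) = 5/9.
For Firm B: with q = P(Match), equating High's and Low's payoffs gives 8q − 3 = −q + 1 ⇒ q = 4/9.

5/9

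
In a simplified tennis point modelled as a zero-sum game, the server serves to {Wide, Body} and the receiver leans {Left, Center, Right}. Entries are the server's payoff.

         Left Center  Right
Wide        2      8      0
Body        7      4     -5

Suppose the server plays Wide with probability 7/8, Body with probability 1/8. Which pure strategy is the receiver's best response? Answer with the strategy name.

Right

If the receiver plays Left, the server's expected payoff is (7/8)·2 + (1/8)·7 = 21/8.
If the receiver plays Center, the server's expected payoff is (7/8)·8 + (1/8)·4 = 15/2.
If the receiver plays Right, the server's expected payoff is (7/8)·0 + (1/8)·(-5) = -5/8.
The receiver minimizes the server's payoff; the smallest is -5/8, so the best response is Right.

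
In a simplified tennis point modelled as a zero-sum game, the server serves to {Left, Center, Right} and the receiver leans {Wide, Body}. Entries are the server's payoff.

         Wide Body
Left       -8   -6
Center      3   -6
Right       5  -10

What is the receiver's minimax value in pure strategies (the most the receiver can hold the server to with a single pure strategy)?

-6

Column maxima: Wide → 5, Body → -6.
The smallest of these is -6.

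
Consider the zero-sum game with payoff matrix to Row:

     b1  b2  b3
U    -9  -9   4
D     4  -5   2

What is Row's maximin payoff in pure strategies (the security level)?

Row minima: U → -9, D → -5.
The best of these is -5.

-5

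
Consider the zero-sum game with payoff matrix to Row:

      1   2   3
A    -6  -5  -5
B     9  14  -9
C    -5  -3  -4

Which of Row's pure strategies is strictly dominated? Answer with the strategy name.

A

C gives a strictly higher payoff than A against every column: -5 > -6, -3 > -5, -4 > -5.
So A is strictly dominated and Row never plays it.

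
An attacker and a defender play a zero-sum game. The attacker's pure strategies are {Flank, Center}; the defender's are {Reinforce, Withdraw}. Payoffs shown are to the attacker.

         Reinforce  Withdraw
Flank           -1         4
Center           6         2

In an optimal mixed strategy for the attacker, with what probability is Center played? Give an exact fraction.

5/9

Row minima: Flank → -1, Center → 2; maximin = 2.
Column maxima: Reinforce → 6, Withdraw → 4; minimax = 4.
2 ≠ 4, so there is no saddle point; optimal play is mixed.
Let the attacker play Flank with probability p. Expected payoff against Reinforce: (-1)p + 6(1−p) = −7p + 6; against Withdraw: 4p + 2(1−p) = 2p + 2.
Setting these equal: −7p + 6 = 2p + 2 ⇒ −9p = -4 ⇒ p = 4/9, and the value is (-7)·(4/9) + 6 = 26/9.
For the defender: with q = P(Reinforce), equating Flank's and Center's payoffs gives −5q + 4 = 4q + 2 ⇒ q = 2/9.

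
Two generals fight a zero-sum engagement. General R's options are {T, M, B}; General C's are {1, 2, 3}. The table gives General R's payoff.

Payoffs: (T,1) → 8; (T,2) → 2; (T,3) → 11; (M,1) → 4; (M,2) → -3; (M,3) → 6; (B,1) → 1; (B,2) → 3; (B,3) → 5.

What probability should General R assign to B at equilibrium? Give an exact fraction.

3/4

Row minima: T → 2, M → -3, B → 1; maximin = 2.
Column maxima: 1 → 8, 2 → 3, 3 → 11; minimax = 3.
2 ≠ 3, so there is no saddle point; optimal play is mixed.
M is strictly dominated by T, so General R never plays it.
3 is strictly dominated by 1 (it gives General R strictly more in every row), so General C never plays it.
On the remaining 2×2 (T, B vs 1, 2):
Let General R play T with probability p. Expected payoff against 1: 8p + 1(1−p) = 7p + 1; against 2: 2p + 3(1−p) = −p + 3.
Setting these equal: 7p + 1 = −p + 3 ⇒ 8p = 2 ⇒ p = 1/4, and the value is (7)·(1/4) + 1 = 11/4.
For General C: with q = P(1), equating T's and B's payoffs gives 6q + 2 = −2q + 3 ⇒ q = 1/8.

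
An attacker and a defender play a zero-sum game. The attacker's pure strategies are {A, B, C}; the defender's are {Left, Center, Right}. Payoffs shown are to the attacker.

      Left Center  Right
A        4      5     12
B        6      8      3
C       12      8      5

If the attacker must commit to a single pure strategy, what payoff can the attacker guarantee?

Row minima: A → 4, B → 3, C → 5.
The best of these is 5.

5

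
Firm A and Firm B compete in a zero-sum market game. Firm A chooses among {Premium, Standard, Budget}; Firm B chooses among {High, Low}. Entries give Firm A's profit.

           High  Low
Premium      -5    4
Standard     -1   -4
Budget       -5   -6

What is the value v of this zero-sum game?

-2

Row minima: Premium → -5, Standard → -4, Budget → -6; maximin = -4.
Column maxima: High → -1, Low → 4; minimax = -1.
-4 ≠ -1, so there is no saddle point; optimal play is mixed.
Budget is strictly dominated by Standard, so Firm A never plays it.
On the remaining 2×2 (Premium, Standard vs High, Low):
Let Firm A play Premium with probability p. Expected payoff against High: (-5)p + (-1)(1−p) = −4p − 1; against Low: 4p + (-4)(1−p) = 8p − 4.
Setting these equal: −4p − 1 = 8p − 4 ⇒ −12p = -3 ⇒ p = 1/4, and the value is (-4)·(1/4) − 1 = -2.
For Firm B: with q = P(High), equating Premium's and Standard's payoffs gives −9q + 4 = 3q − 4 ⇒ q = 2/3.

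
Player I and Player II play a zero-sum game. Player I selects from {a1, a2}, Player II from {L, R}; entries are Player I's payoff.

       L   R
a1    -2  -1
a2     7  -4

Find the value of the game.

Row minima: a1 → -2, a2 → -4; maximin = -2.
Column maxima: L → 7, R → -1; minimax = -1.
-2 ≠ -1, so there is no saddle point; optimal play is mixed.
Let Player I play a1 with probability p. Expected payoff against L: (-2)p + 7(1−p) = −9p + 7; against R: (-1)p + (-4)(1−p) = 3p − 4.
Setting these equal: −9p + 7 = 3p − 4 ⇒ −12p = -11 ⇒ p = 11/12, and the value is (-9)·(11/12) + 7 = -5/4.
For Player II: with q = P(L), equating a1's and a2's payoffs gives −q − 1 = 11q − 4 ⇒ q = 1/4.

-5/4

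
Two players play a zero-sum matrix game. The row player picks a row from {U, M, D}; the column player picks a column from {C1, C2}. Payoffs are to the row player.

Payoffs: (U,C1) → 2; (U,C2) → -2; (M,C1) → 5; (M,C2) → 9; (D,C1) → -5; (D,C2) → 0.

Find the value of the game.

5

Row minima: U → -2, M → 5, D → -5; maximin = 5.
Column maxima: C1 → 5, C2 → 9; minimax = 5.
Since maximin = minimax = 5, there is a saddle point and the value is 5.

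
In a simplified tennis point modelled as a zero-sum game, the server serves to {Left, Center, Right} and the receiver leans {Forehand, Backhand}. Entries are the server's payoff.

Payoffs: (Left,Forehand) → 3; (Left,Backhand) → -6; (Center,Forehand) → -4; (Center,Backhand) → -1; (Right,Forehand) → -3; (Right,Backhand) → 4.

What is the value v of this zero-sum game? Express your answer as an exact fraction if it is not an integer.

-3/8

Row minima: Left → -6, Center → -4, Right → -3; maximin = -3.
Column maxima: Forehand → 3, Backhand → 4; minimax = 3.
-3 ≠ 3, so there is no saddle point; optimal play is mixed.
Center is strictly dominated by Right, so the server never plays it.
On the remaining 2×2 (Left, Right vs Forehand, Backhand):
Let the server play Left with probability p. Expected payoff against Forehand: 3p + (-3)(1−p) = 6p − 3; against Backhand: (-6)p + 4(1−p) = −10p + 4.
Setting these equal: 6p − 3 = −10p + 4 ⇒ 16p = 7 ⇒ p = 7/16, and the value is (6)·(7/16) − 3 = -3/8.
For the receiver: with q = P(Forehand), equating Left's and Right's payoffs gives 9q − 6 = −7q + 4 ⇒ q = 5/8.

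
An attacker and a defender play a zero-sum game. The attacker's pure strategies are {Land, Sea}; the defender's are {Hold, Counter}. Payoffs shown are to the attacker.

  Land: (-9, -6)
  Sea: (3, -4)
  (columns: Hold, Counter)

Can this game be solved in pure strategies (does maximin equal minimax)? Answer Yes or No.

Row minima: Land → -9, Sea → -4; maximin = -4.
Column maxima: Hold → 3, Counter → -4; minimax = -4.
maximin = minimax = -4, so a saddle point exists.

Yes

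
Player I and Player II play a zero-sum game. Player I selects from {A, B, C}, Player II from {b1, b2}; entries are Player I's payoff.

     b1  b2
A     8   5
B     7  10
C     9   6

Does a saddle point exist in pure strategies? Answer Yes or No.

Row minima: A → 5, B → 7, C → 6; maximin = 7.
Column maxima: b1 → 9, b2 → 10; minimax = 9.
7 ≠ 9, so no pure-strategy equilibrium exists.

No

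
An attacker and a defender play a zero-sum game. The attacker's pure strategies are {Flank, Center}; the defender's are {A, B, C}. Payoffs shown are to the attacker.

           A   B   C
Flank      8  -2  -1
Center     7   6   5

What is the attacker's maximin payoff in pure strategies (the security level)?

Row minima: Flank → -2, Center → 5.
The best of these is 5.

5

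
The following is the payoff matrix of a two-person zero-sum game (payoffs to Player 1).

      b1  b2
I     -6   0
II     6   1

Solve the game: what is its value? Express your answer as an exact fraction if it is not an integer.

Row minima: I → -6, II → 1; maximin = 1.
Column maxima: b1 → 6, b2 → 1; minimax = 1.
Since maximin = minimax = 1, there is a saddle point and the value is 1.

1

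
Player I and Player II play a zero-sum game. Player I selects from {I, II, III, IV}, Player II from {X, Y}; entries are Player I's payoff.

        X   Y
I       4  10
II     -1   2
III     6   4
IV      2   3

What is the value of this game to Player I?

11/2

Row minima: I → 4, II → -1, III → 4, IV → 2; maximin = 4.
Column maxima: X → 6, Y → 10; minimax = 6.
4 ≠ 6, so there is no saddle point; optimal play is mixed.
II is strictly dominated by I, so Player I never plays it.
IV is strictly dominated by I, so Player I never plays it.
On the remaining 2×2 (I, III vs X, Y):
Let Player I play I with probability p. Expected payoff against X: 4p + 6(1−p) = −2p + 6; against Y: 10p + 4(1−p) = 6p + 4.
Setting these equal: −2p + 6 = 6p + 4 ⇒ −8p = -2 ⇒ p = 1/4, and the value is (-2)·(1/4) + 6 = 11/2.
For Player II: with q = P(X), equating I's and III's payoffs gives −6q + 10 = 2q + 4 ⇒ q = 3/4.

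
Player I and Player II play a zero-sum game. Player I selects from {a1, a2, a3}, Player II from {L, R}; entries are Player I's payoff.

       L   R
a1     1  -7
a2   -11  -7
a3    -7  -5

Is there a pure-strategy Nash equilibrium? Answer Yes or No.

No

Row minima: a1 → -7, a2 → -11, a3 → -7; maximin = -7.
Column maxima: L → 1, R → -5; minimax = -5.
-7 ≠ -5, so no pure-strategy equilibrium exists.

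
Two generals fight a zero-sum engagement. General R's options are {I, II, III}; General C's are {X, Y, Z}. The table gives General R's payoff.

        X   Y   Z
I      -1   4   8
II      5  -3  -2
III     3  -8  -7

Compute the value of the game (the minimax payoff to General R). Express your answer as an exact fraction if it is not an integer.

17/13

Row minima: I → -1, II → -3, III → -8; maximin = -1.
Column maxima: X → 5, Y → 4, Z → 8; minimax = 4.
-1 ≠ 4, so there is no saddle point; optimal play is mixed.
III is strictly dominated by II, so General R never plays it.
Z is strictly dominated by Y (it gives General R strictly more in every row), so General C never plays it.
On the remaining 2×2 (I, II vs X, Y):
Let General R play I with probability p. Expected payoff against X: (-1)p + 5(1−p) = −6p + 5; against Y: 4p + (-3)(1−p) = 7p − 3.
Setting these equal: −6p + 5 = 7p − 3 ⇒ −13p = -8 ⇒ p = 8/13, and the value is (-6)·(8/13) + 5 = 17/13.
For General C: with q = P(X), equating I's and II's payoffs gives −5q + 4 = 8q − 3 ⇒ q = 7/13.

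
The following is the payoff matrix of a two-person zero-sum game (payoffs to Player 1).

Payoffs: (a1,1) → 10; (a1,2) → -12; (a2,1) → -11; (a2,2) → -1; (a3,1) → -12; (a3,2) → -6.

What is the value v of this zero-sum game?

Row minima: a1 → -12, a2 → -11, a3 → -12; maximin = -11.
Column maxima: 1 → 10, 2 → -1; minimax = -1.
-11 ≠ -1, so there is no saddle point; optimal play is mixed.
a3 is strictly dominated by a2, so Player 1 never plays it.
On the remaining 2×2 (a1, a2 vs 1, 2):
Let Player 1 play a1 with probability p. Expected payoff against 1: 10p + (-11)(1−p) = 21p − 11; against 2: (-12)p + (-1)(1−p) = −11p − 1.
Setting these equal: 21p − 11 = −11p − 1 ⇒ 32p = 10 ⇒ p = 5/16, and the value is (21)·(5/16) − 11 = -71/16.
For Player 2: with q = P(1), equating a1's and a2's payoffs gives 22q − 12 = −10q − 1 ⇒ q = 11/32.

-71/16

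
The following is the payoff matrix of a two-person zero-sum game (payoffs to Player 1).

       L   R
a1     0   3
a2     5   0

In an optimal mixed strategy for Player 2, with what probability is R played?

Row minima: a1 → 0, a2 → 0; maximin = 0.
Column maxima: L → 5, R → 3; minimax = 3.
0 ≠ 3, so there is no saddle point; optimal play is mixed.
Let Player 1 play a1 with probability p. Expected payoff against L: 0p + 5(1−p) = −5p + 5; against R: 3p + 0(1−p) = 3p.
Setting these equal: −5p + 5 = 3p ⇒ −8p = -5 ⇒ p = 5/8, and the value is (-5)·(5/8) + 5 = 15/8.
For Player 2: with q = P(L), equating a1's and a2's payoffs gives −3q + 3 = 5q ⇒ q = 3/8.

5/8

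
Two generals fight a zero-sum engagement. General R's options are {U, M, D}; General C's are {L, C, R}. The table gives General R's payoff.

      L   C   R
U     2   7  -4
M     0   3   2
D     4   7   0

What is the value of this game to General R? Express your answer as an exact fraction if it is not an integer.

Row minima: U → -4, M → 0, D → 0; maximin = 0.
Column maxima: L → 4, C → 7, R → 2; minimax = 2.
0 ≠ 2, so there is no saddle point; optimal play is mixed.
C is strictly dominated by L (it gives General R strictly more in every row), so General C never plays it.
With C eliminated, U is strictly dominated by D (D gives General R strictly more in every remaining column), so General R never plays it.
On the remaining 2×2 (M, D vs L, R):
Let General R play M with probability p. Expected payoff against L: 0p + 4(1−p) = −4p + 4; against R: 2p + 0(1−p) = 2p.
Setting these equal: −4p + 4 = 2p ⇒ −6p = -4 ⇒ p = 2/3, and the value is (-4)·(2/3) + 4 = 4/3.
For General C: with q = P(L), equating M's and D's payoffs gives −2q + 2 = 4q ⇒ q = 1/3.

4/3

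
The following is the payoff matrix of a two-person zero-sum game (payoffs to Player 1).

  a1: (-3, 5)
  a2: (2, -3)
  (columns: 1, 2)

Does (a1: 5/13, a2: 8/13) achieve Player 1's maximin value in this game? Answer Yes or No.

Against 1 this mix gives (5/13)·(-3) + (8/13)·2 = 1/13.
Against 2 this mix gives (5/13)·5 + (8/13)·(-3) = 1/13.
All of Player 2's active replies (1, 2) yield 1/13, and no column does worse for Player 1. The mix makes Player 2 indifferent and guarantees 1/13, so it is optimal.

Yes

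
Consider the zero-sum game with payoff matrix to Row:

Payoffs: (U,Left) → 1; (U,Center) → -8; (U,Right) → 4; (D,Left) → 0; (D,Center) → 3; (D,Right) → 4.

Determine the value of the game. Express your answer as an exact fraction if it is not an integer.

Row minima: U → -8, D → 0; maximin = 0.
Column maxima: Left → 1, Center → 3, Right → 4; minimax = 1.
0 ≠ 1, so there is no saddle point; optimal play is mixed.
Right is strictly dominated by Left (it gives Row strictly more in every row), so Column never plays it.
On the remaining 2×2 (U, D vs Left, Center):
Let Row play U with probability p. Expected payoff against Left: 1p + 0(1−p) = p; against Center: (-8)p + 3(1−p) = −11p + 3.
Setting these equal: p = −11p + 3 ⇒ 12p = 3 ⇒ p = 1/4, and the value is (1)·(1/4) = 1/4.
For Column: with q = P(Left), equating U's and D's payoffs gives 9q − 8 = −3q + 3 ⇒ q = 11/12.

1/4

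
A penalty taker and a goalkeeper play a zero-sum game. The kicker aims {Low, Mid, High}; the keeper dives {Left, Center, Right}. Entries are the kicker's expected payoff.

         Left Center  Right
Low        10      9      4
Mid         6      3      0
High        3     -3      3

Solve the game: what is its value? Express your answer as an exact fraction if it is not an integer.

Row minima: Low → 4, Mid → 0, High → -3; maximin = 4.
Column maxima: Left → 10, Center → 9, Right → 4; minimax = 4.
Since maximin = minimax = 4, there is a saddle point and the value is 4.

4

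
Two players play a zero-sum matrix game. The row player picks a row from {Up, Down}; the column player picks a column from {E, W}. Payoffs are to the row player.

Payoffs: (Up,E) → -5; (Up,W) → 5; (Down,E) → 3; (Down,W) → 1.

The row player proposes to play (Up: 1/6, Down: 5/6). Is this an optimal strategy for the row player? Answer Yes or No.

Yes

Against E this mix gives (1/6)·(-5) + (5/6)·3 = 5/3.
Against W this mix gives (1/6)·5 + (5/6)·1 = 5/3.
All of the column player's active replies (E, W) yield 5/3, and no column does worse for the row player. The mix makes the column player indifferent and guarantees 5/3, so it is optimal.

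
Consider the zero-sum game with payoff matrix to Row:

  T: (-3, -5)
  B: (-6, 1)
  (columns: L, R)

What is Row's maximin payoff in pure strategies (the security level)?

-5

Row minima: T → -5, B → -6.
The best of these is -5.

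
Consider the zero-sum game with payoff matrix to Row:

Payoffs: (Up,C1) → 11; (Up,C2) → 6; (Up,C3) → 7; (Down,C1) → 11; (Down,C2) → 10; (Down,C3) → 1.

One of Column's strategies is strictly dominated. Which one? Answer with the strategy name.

C2 holds Row's payoff strictly below C1 in every row: 6 < 11, 10 < 11.
So C1 is strictly dominated for Column.

C1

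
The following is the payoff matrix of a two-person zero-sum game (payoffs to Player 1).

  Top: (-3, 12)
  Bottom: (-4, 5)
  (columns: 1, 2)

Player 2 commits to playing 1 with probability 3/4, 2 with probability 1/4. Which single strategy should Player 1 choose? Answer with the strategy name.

Top

Expected payoff of Top: (3/4)·(-3) + (1/4)·12 = 3/4.
Expected payoff of Bottom: (3/4)·(-4) + (1/4)·5 = -7/4.
The largest is 3/4, so Player 1's best response is Top.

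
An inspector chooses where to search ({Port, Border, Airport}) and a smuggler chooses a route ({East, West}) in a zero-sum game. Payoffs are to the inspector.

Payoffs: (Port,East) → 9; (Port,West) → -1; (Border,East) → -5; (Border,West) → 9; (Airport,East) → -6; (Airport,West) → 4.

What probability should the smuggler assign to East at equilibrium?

5/12

Row minima: Port → -1, Border → -5, Airport → -6; maximin = -1.
Column maxima: East → 9, West → 9; minimax = 9.
-1 ≠ 9, so there is no saddle point; optimal play is mixed.
Airport is strictly dominated by Border, so the inspector never plays it.
On the remaining 2×2 (Port, Border vs East, West):
Let the inspector play Port with probability p. Expected payoff against East: 9p + (-5)(1−p) = 14p − 5; against West: (-1)p + 9(1−p) = −10p + 9.
Setting these equal: 14p − 5 = −10p + 9 ⇒ 24p = 14 ⇒ p = 7/12, and the value is (14)·(7/12) − 5 = 19/6.
For the smuggler: with q = P(East), equating Port's and Border's payoffs gives 10q − 1 = −14q + 9 ⇒ q = 5/12.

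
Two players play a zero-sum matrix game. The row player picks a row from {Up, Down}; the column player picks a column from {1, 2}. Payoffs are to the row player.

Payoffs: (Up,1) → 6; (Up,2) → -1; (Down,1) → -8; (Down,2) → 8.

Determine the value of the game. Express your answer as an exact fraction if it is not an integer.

Row minima: Up → -1, Down → -8; maximin = -1.
Column maxima: 1 → 6, 2 → 8; minimax = 6.
-1 ≠ 6, so there is no saddle point; optimal play is mixed.
Let the row player play Up with probability p. Expected payoff against 1: 6p + (-8)(1−p) = 14p − 8; against 2: (-1)p + 8(1−p) = −9p + 8.
Setting these equal: 14p − 8 = −9p + 8 ⇒ 23p = 16 ⇒ p = 16/23, and the value is (14)·(16/23) − 8 = 40/23.
For the column player: with q = P(1), equating Up's and Down's payoffs gives 7q − 1 = −16q + 8 ⇒ q = 9/23.

40/23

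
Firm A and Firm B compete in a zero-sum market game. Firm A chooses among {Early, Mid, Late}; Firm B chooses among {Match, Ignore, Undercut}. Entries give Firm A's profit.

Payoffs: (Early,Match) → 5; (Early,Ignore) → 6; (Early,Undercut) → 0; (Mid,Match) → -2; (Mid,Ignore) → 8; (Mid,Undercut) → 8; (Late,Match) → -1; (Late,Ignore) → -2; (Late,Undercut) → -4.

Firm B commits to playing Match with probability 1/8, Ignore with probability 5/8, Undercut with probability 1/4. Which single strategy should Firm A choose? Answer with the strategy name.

Expected payoff of Early: (1/8)·5 + (5/8)·6 + (1/4)·0 = 35/8.
Expected payoff of Mid: (1/8)·(-2) + (5/8)·8 + (1/4)·8 = 27/4.
Expected payoff of Late: (1/8)·(-1) + (5/8)·(-2) + (1/4)·(-4) = -19/8.
The largest is 27/4, so Firm A's best response is Mid.

Mid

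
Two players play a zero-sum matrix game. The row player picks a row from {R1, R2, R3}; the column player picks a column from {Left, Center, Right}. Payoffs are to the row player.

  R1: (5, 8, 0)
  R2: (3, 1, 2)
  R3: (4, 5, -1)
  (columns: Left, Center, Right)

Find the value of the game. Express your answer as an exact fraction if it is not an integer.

Row minima: R1 → 0, R2 → 1, R3 → -1; maximin = 1.
Column maxima: Left → 5, Center → 8, Right → 2; minimax = 2.
1 ≠ 2, so there is no saddle point; optimal play is mixed.
R3 is strictly dominated by R1, so the row player never plays it.
Left is strictly dominated by Right (it gives the row player strictly more in every row), so the column player never plays it.
On the remaining 2×2 (R1, R2 vs Center, Right):
Let the row player play R1 with probability p. Expected payoff against Center: 8p + 1(1−p) = 7p + 1; against Right: 0p + 2(1−p) = −2p + 2.
Setting these equal: 7p + 1 = −2p + 2 ⇒ 9p = 1 ⇒ p = 1/9, and the value is (7)·(1/9) + 1 = 16/9.
For the column player: with q = P(Center), equating R1's and R2's payoffs gives 8q = −q + 2 ⇒ q = 2/9.

16/9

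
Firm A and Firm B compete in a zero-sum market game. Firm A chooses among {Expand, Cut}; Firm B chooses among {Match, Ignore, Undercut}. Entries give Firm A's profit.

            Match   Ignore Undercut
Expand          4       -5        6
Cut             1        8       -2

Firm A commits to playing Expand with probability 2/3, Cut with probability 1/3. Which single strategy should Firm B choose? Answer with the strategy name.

Ignore

If Firm B plays Match, Firm A's expected payoff is (2/3)·4 + (1/3)·1 = 3.
If Firm B plays Ignore, Firm A's expected payoff is (2/3)·(-5) + (1/3)·8 = -2/3.
If Firm B plays Undercut, Firm A's expected payoff is (2/3)·6 + (1/3)·(-2) = 10/3.
Firm B minimizes Firm A's payoff; the smallest is -2/3, so the best response is Ignore.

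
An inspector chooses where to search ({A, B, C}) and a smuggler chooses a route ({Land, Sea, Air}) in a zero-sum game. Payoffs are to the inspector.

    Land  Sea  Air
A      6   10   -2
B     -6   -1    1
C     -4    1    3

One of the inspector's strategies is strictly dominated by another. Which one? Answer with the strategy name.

C gives a strictly higher payoff than B against every column: -4 > -6, 1 > -1, 3 > 1.
So B is strictly dominated and the inspector never plays it.

B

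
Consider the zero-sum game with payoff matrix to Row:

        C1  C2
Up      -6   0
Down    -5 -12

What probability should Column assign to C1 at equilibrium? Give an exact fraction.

12/13

Row minima: Up → -6, Down → -12; maximin = -6.
Column maxima: C1 → -5, C2 → 0; minimax = -5.
-6 ≠ -5, so there is no saddle point; optimal play is mixed.
Let Row play Up with probability p. Expected payoff against C1: (-6)p + (-5)(1−p) = −p − 5; against C2: 0p + (-12)(1−p) = 12p − 12.
Setting these equal: −p − 5 = 12p − 12 ⇒ −13p = -7 ⇒ p = 7/13, and the value is (-1)·(7/13) − 5 = -72/13.
For Column: with q = P(C1), equating Up's and Down's payoffs gives −6q = 7q − 12 ⇒ q = 12/13.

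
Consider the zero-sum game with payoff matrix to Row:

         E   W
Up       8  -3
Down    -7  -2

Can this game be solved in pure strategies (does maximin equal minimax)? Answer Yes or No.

Row minima: Up → -3, Down → -7; maximin = -3.
Column maxima: E → 8, W → -2; minimax = -2.
-3 ≠ -2, so no pure-strategy equilibrium exists.

No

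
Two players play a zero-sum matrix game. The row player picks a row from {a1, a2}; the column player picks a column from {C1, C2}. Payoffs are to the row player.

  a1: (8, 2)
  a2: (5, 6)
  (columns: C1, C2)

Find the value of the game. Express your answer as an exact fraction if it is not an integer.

38/7

Row minima: a1 → 2, a2 → 5; maximin = 5.
Column maxima: C1 → 8, C2 → 6; minimax = 6.
5 ≠ 6, so there is no saddle point; optimal play is mixed.
Let the row player play a1 with probability p. Expected payoff against C1: 8p + 5(1−p) = 3p + 5; against C2: 2p + 6(1−p) = −4p + 6.
Setting these equal: 3p + 5 = −4p + 6 ⇒ 7p = 1 ⇒ p = 1/7, and the value is (3)·(1/7) + 5 = 38/7.
For the column player: with q = P(C1), equating a1's and a2's payoffs gives 6q + 2 = −q + 6 ⇒ q = 4/7.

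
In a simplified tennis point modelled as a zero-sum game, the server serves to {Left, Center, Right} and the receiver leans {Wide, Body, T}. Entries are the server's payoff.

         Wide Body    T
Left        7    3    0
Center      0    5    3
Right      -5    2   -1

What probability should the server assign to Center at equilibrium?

Row minima: Left → 0, Center → 0, Right → -5; maximin = 0.
Column maxima: Wide → 7, Body → 5, T → 3; minimax = 3.
0 ≠ 3, so there is no saddle point; optimal play is mixed.
Right is strictly dominated by Left, so the server never plays it.
Body is strictly dominated by T (it gives the server strictly more in every row), so the receiver never plays it.
On the remaining 2×2 (Left, Center vs Wide, T):
Let the server play Left with probability p. Expected payoff against Wide: 7p + 0(1−p) = 7p; against T: 0p + 3(1−p) = −3p + 3.
Setting these equal: 7p = −3p + 3 ⇒ 10p = 3 ⇒ p = 3/10, and the value is (7)·(3/10) = 21/10.
For the receiver: with q = P(Wide), equating Left's and Center's payoffs gives 7q = −3q + 3 ⇒ q = 3/10.

7/10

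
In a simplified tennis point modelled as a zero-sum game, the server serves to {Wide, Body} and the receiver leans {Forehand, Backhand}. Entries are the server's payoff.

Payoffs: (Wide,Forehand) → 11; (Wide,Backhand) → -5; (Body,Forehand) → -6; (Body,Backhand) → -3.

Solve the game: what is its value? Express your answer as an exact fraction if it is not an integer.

-63/19

Row minima: Wide → -5, Body → -6; maximin = -5.
Column maxima: Forehand → 11, Backhand → -3; minimax = -3.
-5 ≠ -3, so there is no saddle point; optimal play is mixed.
Let the server play Wide with probability p. Expected payoff against Forehand: 11p + (-6)(1−p) = 17p − 6; against Backhand: (-5)p + (-3)(1−p) = −2p − 3.
Setting these equal: 17p − 6 = −2p − 3 ⇒ 19p = 3 ⇒ p = 3/19, and the value is (17)·(3/19) − 6 = -63/19.
For the receiver: with q = P(Forehand), equating Wide's and Body's payoffs gives 16q − 5 = −3q − 3 ⇒ q = 2/19.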